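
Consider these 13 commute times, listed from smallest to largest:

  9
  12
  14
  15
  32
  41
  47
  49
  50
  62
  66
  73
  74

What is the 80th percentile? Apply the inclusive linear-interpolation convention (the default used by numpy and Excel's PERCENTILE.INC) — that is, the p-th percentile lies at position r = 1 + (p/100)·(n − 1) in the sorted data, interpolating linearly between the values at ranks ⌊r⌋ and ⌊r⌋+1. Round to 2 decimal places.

n = 13.
r = 1 + (80/100)·(13 − 1) = 1 + 9.6 = 10.6.
Rank 10 is 62 and rank 11 is 66.
Interpolate: 62 + 0.6·(66 − 62) = 62 + 0.6·4 = 64.4.

64.40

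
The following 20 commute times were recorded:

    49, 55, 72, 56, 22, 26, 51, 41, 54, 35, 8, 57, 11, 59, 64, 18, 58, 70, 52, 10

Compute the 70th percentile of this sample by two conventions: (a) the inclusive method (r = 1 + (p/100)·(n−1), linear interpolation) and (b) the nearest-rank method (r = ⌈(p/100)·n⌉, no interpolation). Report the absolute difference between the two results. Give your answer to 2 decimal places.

0.30

Sorted: 8, 10, 11, 18, 22, 26, 35, 41, 49, 51, 52, 54, 55, 56, 57, 58, 59, 64, 70, 72.
n = 20.
(a) r = 14.3; between ranks 14 (56) and 15 (57): 56.3.
(b) the nearest-rank method: rank 14 → 56.
|56.3 − 56| = 0.3.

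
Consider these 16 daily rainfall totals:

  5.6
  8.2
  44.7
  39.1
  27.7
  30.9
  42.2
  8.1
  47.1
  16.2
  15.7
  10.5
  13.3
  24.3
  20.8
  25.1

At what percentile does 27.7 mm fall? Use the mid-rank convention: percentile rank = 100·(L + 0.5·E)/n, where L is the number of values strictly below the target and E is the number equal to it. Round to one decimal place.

Sorted: 5.6, 8.1, 8.2, 10.5, 13.3, 15.7, 16.2, 20.8, 24.3, 25.1, 27.7, 30.9, 39.1, 42.2, 44.7, 47.1.
Count below 27.7: L = 10; count equal: E = 1; n = 16.
Percentile rank = 100·(10 + 0.5·1)/16 = 100·10.5/16 = 65.62.

65.6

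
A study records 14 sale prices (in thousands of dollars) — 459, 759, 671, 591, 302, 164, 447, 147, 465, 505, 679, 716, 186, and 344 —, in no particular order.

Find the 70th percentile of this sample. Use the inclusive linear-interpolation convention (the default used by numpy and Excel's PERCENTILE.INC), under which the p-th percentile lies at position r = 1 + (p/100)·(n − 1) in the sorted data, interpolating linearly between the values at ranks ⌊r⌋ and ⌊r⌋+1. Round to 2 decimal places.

599.00

Sorted: 147, 164, 186, 302, 344, 447, 459, 465, 505, 591, 671, 679, 716, 759.
n = 14.
r = 1 + (70/100)·(14 − 1) = 1 + 9.1 = 10.1.
Rank 10 is 591 and rank 11 is 671.
Interpolate: 591 + 0.1·(671 − 591) = 591 + 0.1·80 = 599.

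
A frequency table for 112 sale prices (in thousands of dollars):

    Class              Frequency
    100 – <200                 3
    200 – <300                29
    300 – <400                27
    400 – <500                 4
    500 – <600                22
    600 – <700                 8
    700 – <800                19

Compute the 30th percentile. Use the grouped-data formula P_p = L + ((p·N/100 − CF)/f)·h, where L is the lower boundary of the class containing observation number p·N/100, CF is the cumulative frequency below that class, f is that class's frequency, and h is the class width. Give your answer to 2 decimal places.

N = 112; target position k = 30/100 · 112 = 33.6.
Cumulative frequencies: 3, 32, 59, 63, 85, 93, 112.
Observation 33.6 falls in the class 300 – <400.
L = 300, CF = 32, f = 27, h = 100.
P30 = 300 + ((33.6 − 32)/27)·100 = 300 + 5.92593 = 305.926.

305.93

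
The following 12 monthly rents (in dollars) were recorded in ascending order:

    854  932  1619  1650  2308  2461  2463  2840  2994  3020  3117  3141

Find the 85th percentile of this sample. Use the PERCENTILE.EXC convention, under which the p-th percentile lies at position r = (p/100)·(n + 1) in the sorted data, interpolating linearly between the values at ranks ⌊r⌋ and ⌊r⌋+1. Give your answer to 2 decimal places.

3118.20

n = 12.
r = (85/100)·(12 + 1) = 11.05.
Rank 11 is 3117 and rank 12 is 3141.
Interpolate: 3117 + 0.05·(3141 − 3117) = 3117 + 0.05·24 = 3118.2.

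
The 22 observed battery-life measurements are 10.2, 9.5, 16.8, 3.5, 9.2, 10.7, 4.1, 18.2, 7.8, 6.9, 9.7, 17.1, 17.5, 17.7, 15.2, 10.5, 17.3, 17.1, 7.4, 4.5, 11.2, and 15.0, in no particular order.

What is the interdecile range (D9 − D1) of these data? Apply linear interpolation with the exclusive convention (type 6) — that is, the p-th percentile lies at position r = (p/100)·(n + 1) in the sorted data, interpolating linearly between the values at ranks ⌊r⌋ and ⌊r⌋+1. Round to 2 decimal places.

Sorted: 3.5, 4.1, 4.5, 6.9, 7.4, 7.8, 9.2, 9.5, 9.7, 10.2, 10.5, 10.7, 11.2, 15.0, 15.2, 16.8, 17.1, 17.1, 17.3, 17.5, 17.7, 18.2.
n = 22.
P10: r = 2.3; ranks 2–3 are 4.1, 4.5; interpolating gives 4.22.
P90: r = 20.7; ranks 20–21 are 17.5, 17.7; interpolating gives 17.64.
Difference: 17.64 − 4.22 = 13.42.

13.42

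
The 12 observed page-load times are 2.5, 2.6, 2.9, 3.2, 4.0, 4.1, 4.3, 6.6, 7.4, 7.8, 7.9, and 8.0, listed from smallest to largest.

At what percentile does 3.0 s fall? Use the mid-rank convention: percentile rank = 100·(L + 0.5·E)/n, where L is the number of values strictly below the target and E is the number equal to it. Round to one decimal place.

25.0

Count below 3.0: L = 3; count equal: E = 0; n = 12.
Percentile rank = 100·(3 + 0.5·0)/12 = 100·3/12 = 25.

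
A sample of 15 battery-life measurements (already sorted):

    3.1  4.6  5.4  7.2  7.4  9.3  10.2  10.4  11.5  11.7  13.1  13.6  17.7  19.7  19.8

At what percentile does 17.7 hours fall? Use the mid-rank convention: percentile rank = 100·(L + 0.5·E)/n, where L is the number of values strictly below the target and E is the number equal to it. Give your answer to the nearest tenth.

Count below 17.7: L = 12; count equal: E = 1; n = 15.
Percentile rank = 100·(12 + 0.5·1)/15 = 100·12.5/15 = 83.33.

83.3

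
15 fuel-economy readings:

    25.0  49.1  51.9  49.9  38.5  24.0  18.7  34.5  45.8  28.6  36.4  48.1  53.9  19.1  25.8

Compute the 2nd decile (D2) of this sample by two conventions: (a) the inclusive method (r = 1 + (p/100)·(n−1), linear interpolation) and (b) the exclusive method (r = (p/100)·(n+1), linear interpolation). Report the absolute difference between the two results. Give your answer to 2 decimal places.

0.60

Sorted: 18.7, 19.1, 24.0, 25.0, 25.8, 28.6, 34.5, 36.4, 38.5, 45.8, 48.1, 49.1, 49.9, 51.9, 53.9.
n = 15.
(a) r = 3.8; between ranks 3 (24.0) and 4 (25.0): 24.8.
(b) r = 3.2; between ranks 3 (24.0) and 4 (25.0): 24.2.
|24.8 − 24.2| = 0.6.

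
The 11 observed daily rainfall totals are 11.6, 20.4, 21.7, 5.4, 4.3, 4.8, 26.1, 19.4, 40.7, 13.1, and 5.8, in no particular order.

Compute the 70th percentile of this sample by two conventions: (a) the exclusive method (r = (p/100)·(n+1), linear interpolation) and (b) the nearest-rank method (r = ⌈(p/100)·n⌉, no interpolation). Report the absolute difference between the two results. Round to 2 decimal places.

0.52

Sorted: 4.3, 4.8, 5.4, 5.8, 11.6, 13.1, 19.4, 20.4, 21.7, 26.1, 40.7.
n = 11.
(a) r = 8.4; between ranks 8 (20.4) and 9 (21.7): 20.92.
(b) the nearest-rank method: rank 8 → 20.4.
|20.92 − 20.4| = 0.52.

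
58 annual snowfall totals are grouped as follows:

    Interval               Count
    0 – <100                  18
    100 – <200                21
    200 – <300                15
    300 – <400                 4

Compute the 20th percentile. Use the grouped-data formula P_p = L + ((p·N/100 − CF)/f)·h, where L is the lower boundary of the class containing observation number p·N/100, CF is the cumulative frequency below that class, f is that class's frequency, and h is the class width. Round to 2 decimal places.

64.44

N = 58; target position k = 20/100 · 58 = 11.6.
Cumulative frequencies: 18, 39, 54, 58.
Observation 11.6 falls in the class 0 – <100.
L = 0, CF = 0, f = 18, h = 100.
P20 = 0 + ((11.6 − 0)/18)·100 = 0 + 64.4444 = 64.4444.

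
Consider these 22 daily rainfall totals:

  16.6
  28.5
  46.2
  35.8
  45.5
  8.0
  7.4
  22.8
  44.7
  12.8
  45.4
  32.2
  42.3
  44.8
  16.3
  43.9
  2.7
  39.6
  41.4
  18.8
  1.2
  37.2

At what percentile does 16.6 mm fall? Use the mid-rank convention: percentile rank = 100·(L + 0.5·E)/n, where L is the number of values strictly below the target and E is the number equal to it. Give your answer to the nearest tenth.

Sorted: 1.2, 2.7, 7.4, 8.0, 12.8, 16.3, 16.6, 18.8, 22.8, 28.5, 32.2, 35.8, 37.2, 39.6, 41.4, 42.3, 43.9, 44.7, 44.8, 45.4, 45.5, 46.2.
Count below 16.6: L = 6; count equal: E = 1; n = 22.
Percentile rank = 100·(6 + 0.5·1)/22 = 100·6.5/22 = 29.55.

29.5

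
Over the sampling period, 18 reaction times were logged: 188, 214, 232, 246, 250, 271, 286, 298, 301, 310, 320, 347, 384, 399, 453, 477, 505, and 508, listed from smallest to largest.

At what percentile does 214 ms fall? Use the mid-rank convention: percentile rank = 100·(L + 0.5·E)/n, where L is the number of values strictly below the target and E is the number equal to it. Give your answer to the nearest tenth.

8.3

Count below 214: L = 1; count equal: E = 1; n = 18.
Percentile rank = 100·(1 + 0.5·1)/18 = 100·1.5/18 = 8.333.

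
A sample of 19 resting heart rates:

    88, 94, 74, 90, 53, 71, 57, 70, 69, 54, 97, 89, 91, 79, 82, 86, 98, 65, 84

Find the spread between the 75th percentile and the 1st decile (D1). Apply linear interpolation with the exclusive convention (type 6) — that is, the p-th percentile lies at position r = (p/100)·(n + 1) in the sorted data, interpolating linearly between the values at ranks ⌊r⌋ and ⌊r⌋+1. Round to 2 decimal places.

Sorted: 53, 54, 57, 65, 69, 70, 71, 74, 79, 82, 84, 86, 88, 89, 90, 91, 94, 97, 98.
n = 19.
P10: r = 2 (integer) → 54.
P75: r = 15 (integer) → 90.
Difference: 90 − 54 = 36.

36.00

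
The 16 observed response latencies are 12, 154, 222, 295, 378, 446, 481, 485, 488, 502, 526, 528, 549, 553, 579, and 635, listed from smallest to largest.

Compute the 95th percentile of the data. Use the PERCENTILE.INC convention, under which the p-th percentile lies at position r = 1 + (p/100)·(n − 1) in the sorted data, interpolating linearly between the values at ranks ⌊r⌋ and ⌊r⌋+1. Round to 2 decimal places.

593.00

n = 16.
r = 1 + (95/100)·(16 − 1) = 1 + 14.25 = 15.25.
Rank 15 is 579 and rank 16 is 635.
Interpolate: 579 + 0.25·(635 − 579) = 579 + 0.25·56 = 593.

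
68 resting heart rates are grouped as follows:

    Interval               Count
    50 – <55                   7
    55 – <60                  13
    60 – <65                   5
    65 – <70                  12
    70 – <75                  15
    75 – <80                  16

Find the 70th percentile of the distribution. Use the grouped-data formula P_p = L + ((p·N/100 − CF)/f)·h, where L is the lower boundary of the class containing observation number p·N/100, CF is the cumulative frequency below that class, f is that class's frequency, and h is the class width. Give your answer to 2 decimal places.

73.53

N = 68; target position k = 70/100 · 68 = 47.6.
Cumulative frequencies: 7, 20, 25, 37, 52, 68.
Observation 47.6 falls in the class 70 – <75.
L = 70, CF = 37, f = 15, h = 5.
P70 = 70 + ((47.6 − 37)/15)·5 = 70 + 3.53333 = 73.5333.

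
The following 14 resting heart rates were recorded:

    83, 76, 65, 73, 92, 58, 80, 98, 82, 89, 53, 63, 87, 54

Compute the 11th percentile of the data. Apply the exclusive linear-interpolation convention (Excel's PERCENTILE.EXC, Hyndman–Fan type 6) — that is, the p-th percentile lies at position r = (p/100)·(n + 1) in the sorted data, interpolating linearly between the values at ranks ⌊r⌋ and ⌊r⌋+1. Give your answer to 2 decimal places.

Sorted: 53, 54, 58, 63, 65, 73, 76, 80, 82, 83, 87, 89, 92, 98.
n = 14.
r = (11/100)·(14 + 1) = 1.65.
Rank 1 is 53 and rank 2 is 54.
Interpolate: 53 + 0.65·(54 − 53) = 53 + 0.65·1 = 53.65.

53.65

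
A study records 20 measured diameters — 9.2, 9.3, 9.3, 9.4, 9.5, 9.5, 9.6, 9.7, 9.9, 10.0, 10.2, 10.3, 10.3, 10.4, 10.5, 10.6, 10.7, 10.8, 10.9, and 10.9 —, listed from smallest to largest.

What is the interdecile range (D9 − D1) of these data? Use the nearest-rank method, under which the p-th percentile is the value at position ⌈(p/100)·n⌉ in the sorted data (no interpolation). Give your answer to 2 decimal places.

1.50

n = 20.
P10: rank ⌈10/100·20⌉ = 2 → 9.3.
P90: rank ⌈90/100·20⌉ = 18 → 10.8.
Difference: 10.8 − 9.3 = 1.5.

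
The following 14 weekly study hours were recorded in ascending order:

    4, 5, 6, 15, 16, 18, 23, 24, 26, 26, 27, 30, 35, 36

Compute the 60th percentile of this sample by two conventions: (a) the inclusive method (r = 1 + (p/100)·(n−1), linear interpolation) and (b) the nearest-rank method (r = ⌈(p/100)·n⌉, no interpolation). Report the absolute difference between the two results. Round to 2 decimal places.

n = 14.
(a) r = 8.8; between ranks 8 (24) and 9 (26): 25.6.
(b) the nearest-rank method: rank 9 → 26.
|25.6 − 26| = 0.4.

0.40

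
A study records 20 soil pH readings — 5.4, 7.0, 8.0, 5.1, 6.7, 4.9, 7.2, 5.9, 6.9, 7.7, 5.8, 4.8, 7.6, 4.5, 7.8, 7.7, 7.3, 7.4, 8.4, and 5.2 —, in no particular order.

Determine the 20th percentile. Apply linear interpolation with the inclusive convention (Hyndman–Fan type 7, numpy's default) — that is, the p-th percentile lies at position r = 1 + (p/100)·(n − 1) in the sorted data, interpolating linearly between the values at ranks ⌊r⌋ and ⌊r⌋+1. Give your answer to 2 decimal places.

Sorted: 4.5, 4.8, 4.9, 5.1, 5.2, 5.4, 5.8, 5.9, 6.7, 6.9, 7.0, 7.2, 7.3, 7.4, 7.6, 7.7, 7.7, 7.8, 8.0, 8.4.
n = 20.
r = 1 + (20/100)·(20 − 1) = 1 + 3.8 = 4.8.
Rank 4 is 5.1 and rank 5 is 5.2.
Interpolate: 5.1 + 0.8·(5.2 − 5.1) = 5.1 + 0.8·0.1 = 5.18.

5.18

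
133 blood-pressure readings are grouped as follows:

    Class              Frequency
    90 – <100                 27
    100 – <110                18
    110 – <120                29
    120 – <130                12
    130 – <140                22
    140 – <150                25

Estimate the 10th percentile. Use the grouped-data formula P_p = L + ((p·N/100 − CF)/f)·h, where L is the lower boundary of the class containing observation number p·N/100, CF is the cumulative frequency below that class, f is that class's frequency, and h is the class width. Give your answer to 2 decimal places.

N = 133; target position k = 10/100 · 133 = 13.3.
Cumulative frequencies: 27, 45, 74, 86, 108, 133.
Observation 13.3 falls in the class 90 – <100.
L = 90, CF = 0, f = 27, h = 10.
P10 = 90 + ((13.3 − 0)/27)·10 = 90 + 4.92593 = 94.9259.

94.93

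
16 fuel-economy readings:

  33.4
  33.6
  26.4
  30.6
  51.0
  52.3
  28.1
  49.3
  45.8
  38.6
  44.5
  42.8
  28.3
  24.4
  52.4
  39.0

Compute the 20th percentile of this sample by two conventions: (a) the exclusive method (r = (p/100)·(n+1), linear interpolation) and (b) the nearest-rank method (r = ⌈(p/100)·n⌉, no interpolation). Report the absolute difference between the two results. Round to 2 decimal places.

Sorted: 24.4, 26.4, 28.1, 28.3, 30.6, 33.4, 33.6, 38.6, 39.0, 42.8, 44.5, 45.8, 49.3, 51.0, 52.3, 52.4.
n = 16.
(a) r = 3.4; between ranks 3 (28.1) and 4 (28.3): 28.18.
(b) the nearest-rank method: rank 4 → 28.3.
|28.18 − 28.3| = 0.12.

0.12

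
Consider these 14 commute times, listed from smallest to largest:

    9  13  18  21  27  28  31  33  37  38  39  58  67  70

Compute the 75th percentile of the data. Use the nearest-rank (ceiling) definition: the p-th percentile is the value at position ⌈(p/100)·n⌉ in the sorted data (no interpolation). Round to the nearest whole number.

39

n = 14.
Position = ⌈75/100 · 14⌉ = ⌈10.5⌉ = 11.
The value at rank 11 is 39.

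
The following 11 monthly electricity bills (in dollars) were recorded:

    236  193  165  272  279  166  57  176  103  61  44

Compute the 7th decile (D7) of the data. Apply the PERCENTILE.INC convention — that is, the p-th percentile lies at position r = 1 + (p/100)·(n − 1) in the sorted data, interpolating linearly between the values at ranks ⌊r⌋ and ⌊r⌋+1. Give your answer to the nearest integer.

Sorted: 44, 57, 61, 103, 165, 166, 176, 193, 236, 272, 279.
n = 11.
r = 1 + (70/100)·(11 − 1) = 1 + 7 = 8.
r is an integer, so P70 is the value at rank 8: 193.

193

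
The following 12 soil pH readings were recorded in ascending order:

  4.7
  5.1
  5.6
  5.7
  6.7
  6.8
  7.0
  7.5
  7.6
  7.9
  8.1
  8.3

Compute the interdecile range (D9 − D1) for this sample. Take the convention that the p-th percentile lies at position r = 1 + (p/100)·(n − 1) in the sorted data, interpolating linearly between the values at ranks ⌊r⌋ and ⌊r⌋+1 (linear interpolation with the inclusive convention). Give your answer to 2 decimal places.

2.93

n = 12.
P10: r = 2.1; ranks 2–3 are 5.1, 5.6; interpolating gives 5.15.
P90: r = 10.9; ranks 10–11 are 7.9, 8.1; interpolating gives 8.08.
Difference: 8.08 − 5.15 = 2.93.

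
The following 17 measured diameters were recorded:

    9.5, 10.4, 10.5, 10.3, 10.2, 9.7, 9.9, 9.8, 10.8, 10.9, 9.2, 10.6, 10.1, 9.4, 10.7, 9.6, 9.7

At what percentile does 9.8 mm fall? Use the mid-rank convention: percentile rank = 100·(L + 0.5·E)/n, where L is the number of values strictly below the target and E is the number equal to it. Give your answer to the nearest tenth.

38.2

Sorted: 9.2, 9.4, 9.5, 9.6, 9.7, 9.7, 9.8, 9.9, 10.1, 10.2, 10.3, 10.4, 10.5, 10.6, 10.7, 10.8, 10.9.
Count below 9.8: L = 6; count equal: E = 1; n = 17.
Percentile rank = 100·(6 + 0.5·1)/17 = 100·6.5/17 = 38.24.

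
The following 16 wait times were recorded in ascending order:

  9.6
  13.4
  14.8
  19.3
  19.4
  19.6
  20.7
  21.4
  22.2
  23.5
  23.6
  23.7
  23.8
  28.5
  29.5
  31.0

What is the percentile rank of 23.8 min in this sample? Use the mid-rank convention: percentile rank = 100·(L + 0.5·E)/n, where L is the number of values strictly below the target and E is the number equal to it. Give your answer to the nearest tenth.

Count below 23.8: L = 12; count equal: E = 1; n = 16.
Percentile rank = 100·(12 + 0.5·1)/16 = 100·12.5/16 = 78.12.

78.1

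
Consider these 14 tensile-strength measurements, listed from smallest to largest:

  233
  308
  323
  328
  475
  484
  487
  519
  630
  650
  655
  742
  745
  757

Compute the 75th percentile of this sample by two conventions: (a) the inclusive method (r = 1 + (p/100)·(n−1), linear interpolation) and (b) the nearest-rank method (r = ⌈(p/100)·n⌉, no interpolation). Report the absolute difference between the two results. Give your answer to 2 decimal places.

1.25

n = 14.
(a) r = 10.75; between ranks 10 (650) and 11 (655): 653.75.
(b) the nearest-rank method: rank 11 → 655.
|653.75 − 655| = 1.25.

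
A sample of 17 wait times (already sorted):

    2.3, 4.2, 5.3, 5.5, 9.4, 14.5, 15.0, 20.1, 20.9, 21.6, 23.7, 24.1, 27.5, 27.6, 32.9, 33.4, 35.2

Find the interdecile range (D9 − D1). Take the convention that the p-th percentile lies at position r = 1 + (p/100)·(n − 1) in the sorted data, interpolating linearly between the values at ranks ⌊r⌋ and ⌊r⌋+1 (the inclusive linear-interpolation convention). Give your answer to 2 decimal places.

28.24

n = 17.
P10: r = 2.6; ranks 2–3 are 4.2, 5.3; interpolating gives 4.86.
P90: r = 15.4; ranks 15–16 are 32.9, 33.4; interpolating gives 33.1.
Difference: 33.1 − 4.86 = 28.24.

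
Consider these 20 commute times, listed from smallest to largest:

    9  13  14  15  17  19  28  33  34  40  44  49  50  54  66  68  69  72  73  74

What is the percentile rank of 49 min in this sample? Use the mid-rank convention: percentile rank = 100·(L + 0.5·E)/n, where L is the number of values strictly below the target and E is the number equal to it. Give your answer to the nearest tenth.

57.5

Count below 49: L = 11; count equal: E = 1; n = 20.
Percentile rank = 100·(11 + 0.5·1)/20 = 100·11.5/20 = 57.5.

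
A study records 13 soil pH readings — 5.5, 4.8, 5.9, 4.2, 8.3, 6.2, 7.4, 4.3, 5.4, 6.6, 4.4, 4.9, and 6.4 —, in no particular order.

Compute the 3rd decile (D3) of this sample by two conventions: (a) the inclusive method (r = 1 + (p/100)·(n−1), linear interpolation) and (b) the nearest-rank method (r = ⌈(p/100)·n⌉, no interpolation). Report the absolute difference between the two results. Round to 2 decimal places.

Sorted: 4.2, 4.3, 4.4, 4.8, 4.9, 5.4, 5.5, 5.9, 6.2, 6.4, 6.6, 7.4, 8.3.
n = 13.
(a) r = 4.6; between ranks 4 (4.8) and 5 (4.9): 4.86.
(b) the nearest-rank method: rank 4 → 4.8.
|4.86 − 4.8| = 0.06.

0.06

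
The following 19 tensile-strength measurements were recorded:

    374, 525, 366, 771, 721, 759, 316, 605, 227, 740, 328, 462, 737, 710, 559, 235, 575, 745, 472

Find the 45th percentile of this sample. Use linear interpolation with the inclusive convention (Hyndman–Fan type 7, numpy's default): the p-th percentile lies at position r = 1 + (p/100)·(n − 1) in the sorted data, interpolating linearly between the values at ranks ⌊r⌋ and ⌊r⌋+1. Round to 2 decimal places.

Sorted: 227, 235, 316, 328, 366, 374, 462, 472, 525, 559, 575, 605, 710, 721, 737, 740, 745, 759, 771.
n = 19.
r = 1 + (45/100)·(19 − 1) = 1 + 8.1 = 9.1.
Rank 9 is 525 and rank 10 is 559.
Interpolate: 525 + 0.1·(559 − 525) = 525 + 0.1·34 = 528.4.

528.40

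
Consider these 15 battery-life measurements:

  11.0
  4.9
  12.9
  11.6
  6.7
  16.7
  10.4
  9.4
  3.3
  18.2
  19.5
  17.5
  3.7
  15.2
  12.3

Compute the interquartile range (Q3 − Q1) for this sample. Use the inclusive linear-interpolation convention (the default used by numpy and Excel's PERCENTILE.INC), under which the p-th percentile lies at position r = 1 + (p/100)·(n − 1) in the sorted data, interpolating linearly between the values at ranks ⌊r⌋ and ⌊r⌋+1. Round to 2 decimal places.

7.90

Sorted: 3.3, 3.7, 4.9, 6.7, 9.4, 10.4, 11.0, 11.6, 12.3, 12.9, 15.2, 16.7, 17.5, 18.2, 19.5.
n = 15.
P25: r = 4.5; ranks 4–5 are 6.7, 9.4; interpolating gives 8.05.
P75: r = 11.5; ranks 11–12 are 15.2, 16.7; interpolating gives 15.95.
Difference: 15.95 − 8.05 = 7.9.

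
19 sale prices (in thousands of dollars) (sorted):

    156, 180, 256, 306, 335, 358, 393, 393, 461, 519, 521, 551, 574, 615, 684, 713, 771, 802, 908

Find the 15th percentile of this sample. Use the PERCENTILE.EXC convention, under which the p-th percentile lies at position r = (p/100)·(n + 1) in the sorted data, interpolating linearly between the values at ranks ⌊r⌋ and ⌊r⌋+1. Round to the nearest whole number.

256

n = 19.
r = (15/100)·(19 + 1) = 3.
r is an integer, so P15 is the value at rank 3: 256.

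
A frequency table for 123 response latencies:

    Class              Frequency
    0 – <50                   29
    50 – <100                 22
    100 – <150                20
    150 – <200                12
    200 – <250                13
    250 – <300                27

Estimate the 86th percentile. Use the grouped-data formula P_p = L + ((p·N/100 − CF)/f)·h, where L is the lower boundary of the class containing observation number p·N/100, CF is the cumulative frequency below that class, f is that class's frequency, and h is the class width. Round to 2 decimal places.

268.11

N = 123; target position k = 86/100 · 123 = 105.78.
Cumulative frequencies: 29, 51, 71, 83, 96, 123.
Observation 105.78 falls in the class 250 – <300.
L = 250, CF = 96, f = 27, h = 50.
P86 = 250 + ((105.78 − 96)/27)·50 = 250 + 18.1111 = 268.111.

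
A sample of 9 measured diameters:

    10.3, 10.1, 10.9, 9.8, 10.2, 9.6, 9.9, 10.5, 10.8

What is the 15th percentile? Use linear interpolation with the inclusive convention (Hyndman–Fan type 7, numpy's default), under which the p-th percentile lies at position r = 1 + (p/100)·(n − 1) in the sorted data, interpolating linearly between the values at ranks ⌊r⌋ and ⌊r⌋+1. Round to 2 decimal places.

Sorted: 9.6, 9.8, 9.9, 10.1, 10.2, 10.3, 10.5, 10.8, 10.9.
n = 9.
r = 1 + (15/100)·(9 − 1) = 1 + 1.2 = 2.2.
Rank 2 is 9.8 and rank 3 is 9.9.
Interpolate: 9.8 + 0.2·(9.9 − 9.8) = 9.8 + 0.2·0.1 = 9.82.

9.82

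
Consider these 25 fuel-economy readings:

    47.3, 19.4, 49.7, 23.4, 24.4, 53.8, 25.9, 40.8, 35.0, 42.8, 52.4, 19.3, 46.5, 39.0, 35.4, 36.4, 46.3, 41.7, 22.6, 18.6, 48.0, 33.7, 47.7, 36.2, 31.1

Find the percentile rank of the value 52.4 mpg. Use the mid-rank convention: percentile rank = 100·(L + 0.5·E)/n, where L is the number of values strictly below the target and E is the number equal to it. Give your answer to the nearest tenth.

Sorted: 18.6, 19.3, 19.4, 22.6, 23.4, 24.4, 25.9, 31.1, 33.7, 35.0, 35.4, 36.2, 36.4, 39.0, 40.8, 41.7, 42.8, 46.3, 46.5, 47.3, 47.7, 48.0, 49.7, 52.4, 53.8.
Count below 52.4: L = 23; count equal: E = 1; n = 25.
Percentile rank = 100·(23 + 0.5·1)/25 = 100·23.5/25 = 94.

94.0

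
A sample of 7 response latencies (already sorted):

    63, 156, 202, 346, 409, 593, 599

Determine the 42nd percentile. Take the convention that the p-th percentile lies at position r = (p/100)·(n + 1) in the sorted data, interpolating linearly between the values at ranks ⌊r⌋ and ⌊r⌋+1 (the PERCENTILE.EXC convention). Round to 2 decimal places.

253.84

n = 7.
r = (42/100)·(7 + 1) = 3.36.
Rank 3 is 202 and rank 4 is 346.
Interpolate: 202 + 0.36·(346 − 202) = 202 + 0.36·144 = 253.84.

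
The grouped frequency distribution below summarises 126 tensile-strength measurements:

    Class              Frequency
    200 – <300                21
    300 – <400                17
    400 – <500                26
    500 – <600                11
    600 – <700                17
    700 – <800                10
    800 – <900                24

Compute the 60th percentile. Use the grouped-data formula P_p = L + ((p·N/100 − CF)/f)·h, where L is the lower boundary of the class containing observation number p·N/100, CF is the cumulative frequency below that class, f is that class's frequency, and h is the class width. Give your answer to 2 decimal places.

N = 126; target position k = 60/100 · 126 = 75.6.
Cumulative frequencies: 21, 38, 64, 75, 92, 102, 126.
Observation 75.6 falls in the class 600 – <700.
L = 600, CF = 75, f = 17, h = 100.
P60 = 600 + ((75.6 − 75)/17)·100 = 600 + 3.52941 = 603.529.

603.53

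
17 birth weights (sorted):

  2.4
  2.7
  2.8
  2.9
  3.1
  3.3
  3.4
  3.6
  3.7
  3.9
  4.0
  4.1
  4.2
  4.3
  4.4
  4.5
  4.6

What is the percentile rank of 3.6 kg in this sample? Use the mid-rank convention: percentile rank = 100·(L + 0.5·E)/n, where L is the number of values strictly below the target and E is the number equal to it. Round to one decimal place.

Count below 3.6: L = 7; count equal: E = 1; n = 17.
Percentile rank = 100·(7 + 0.5·1)/17 = 100·7.5/17 = 44.12.

44.1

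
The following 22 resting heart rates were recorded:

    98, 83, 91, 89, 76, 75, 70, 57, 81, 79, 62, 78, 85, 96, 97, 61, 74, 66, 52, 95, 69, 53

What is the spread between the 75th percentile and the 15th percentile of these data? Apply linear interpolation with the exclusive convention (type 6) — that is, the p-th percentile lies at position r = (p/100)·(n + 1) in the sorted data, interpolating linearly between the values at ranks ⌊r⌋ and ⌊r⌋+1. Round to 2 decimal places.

30.70

Sorted: 52, 53, 57, 61, 62, 66, 69, 70, 74, 75, 76, 78, 79, 81, 83, 85, 89, 91, 95, 96, 97, 98.
n = 22.
P15: r = 3.45; ranks 3–4 are 57, 61; interpolating gives 58.8.
P75: r = 17.25; ranks 17–18 are 89, 91; interpolating gives 89.5.
Difference: 89.5 − 58.8 = 30.7.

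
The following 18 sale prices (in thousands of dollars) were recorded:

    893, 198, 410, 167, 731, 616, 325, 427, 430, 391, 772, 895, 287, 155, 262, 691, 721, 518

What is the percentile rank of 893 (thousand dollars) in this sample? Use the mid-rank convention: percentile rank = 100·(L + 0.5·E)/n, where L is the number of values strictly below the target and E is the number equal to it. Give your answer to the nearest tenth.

91.7

Sorted: 155, 167, 198, 262, 287, 325, 391, 410, 427, 430, 518, 616, 691, 721, 731, 772, 893, 895.
Count below 893: L = 16; count equal: E = 1; n = 18.
Percentile rank = 100·(16 + 0.5·1)/18 = 100·16.5/18 = 91.67.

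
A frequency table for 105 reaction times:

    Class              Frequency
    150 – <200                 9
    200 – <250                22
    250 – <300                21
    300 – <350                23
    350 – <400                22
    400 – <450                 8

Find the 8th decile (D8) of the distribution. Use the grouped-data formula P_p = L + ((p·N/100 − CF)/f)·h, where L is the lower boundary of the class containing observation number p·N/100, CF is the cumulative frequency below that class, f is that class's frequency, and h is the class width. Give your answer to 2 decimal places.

N = 105; target position k = 80/100 · 105 = 84.
Cumulative frequencies: 9, 31, 52, 75, 97, 105.
Observation 84 falls in the class 350 – <400.
L = 350, CF = 75, f = 22, h = 50.
P80 = 350 + ((84 − 75)/22)·50 = 350 + 20.4545 = 370.455.

370.45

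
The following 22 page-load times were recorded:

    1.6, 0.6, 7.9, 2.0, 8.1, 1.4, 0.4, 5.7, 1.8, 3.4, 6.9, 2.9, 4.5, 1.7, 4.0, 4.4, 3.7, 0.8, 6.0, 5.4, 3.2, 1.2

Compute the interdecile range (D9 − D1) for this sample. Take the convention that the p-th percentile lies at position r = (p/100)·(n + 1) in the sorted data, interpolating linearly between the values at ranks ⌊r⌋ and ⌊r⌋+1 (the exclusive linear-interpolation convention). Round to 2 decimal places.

6.94

Sorted: 0.4, 0.6, 0.8, 1.2, 1.4, 1.6, 1.7, 1.8, 2.0, 2.9, 3.2, 3.4, 3.7, 4.0, 4.4, 4.5, 5.4, 5.7, 6.0, 6.9, 7.9, 8.1.
n = 22.
P10: r = 2.3; ranks 2–3 are 0.6, 0.8; interpolating gives 0.66.
P90: r = 20.7; ranks 20–21 are 6.9, 7.9; interpolating gives 7.6.
Difference: 7.6 − 0.66 = 6.94.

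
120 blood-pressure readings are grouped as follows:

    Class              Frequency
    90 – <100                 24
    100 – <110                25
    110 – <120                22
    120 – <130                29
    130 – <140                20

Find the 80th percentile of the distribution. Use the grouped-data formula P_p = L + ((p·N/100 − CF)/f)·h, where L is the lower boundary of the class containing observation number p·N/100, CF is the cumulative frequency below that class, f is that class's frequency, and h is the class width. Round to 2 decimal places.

N = 120; target position k = 80/100 · 120 = 96.
Cumulative frequencies: 24, 49, 71, 100, 120.
Observation 96 falls in the class 120 – <130.
L = 120, CF = 71, f = 29, h = 10.
P80 = 120 + ((96 − 71)/29)·10 = 120 + 8.62069 = 128.621.

128.62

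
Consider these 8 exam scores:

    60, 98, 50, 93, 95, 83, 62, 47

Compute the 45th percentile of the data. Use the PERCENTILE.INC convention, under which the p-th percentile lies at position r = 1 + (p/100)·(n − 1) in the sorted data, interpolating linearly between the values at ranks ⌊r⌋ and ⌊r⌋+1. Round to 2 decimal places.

65.15

Sorted: 47, 50, 60, 62, 83, 93, 95, 98.
n = 8.
r = 1 + (45/100)·(8 − 1) = 1 + 3.15 = 4.15.
Rank 4 is 62 and rank 5 is 83.
Interpolate: 62 + 0.15·(83 − 62) = 62 + 0.15·21 = 65.15.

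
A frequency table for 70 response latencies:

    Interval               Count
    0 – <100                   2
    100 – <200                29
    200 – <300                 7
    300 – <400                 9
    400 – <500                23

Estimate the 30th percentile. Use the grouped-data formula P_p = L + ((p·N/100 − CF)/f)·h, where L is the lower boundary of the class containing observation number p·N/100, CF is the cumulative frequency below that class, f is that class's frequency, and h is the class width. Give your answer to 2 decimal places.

165.52

N = 70; target position k = 30/100 · 70 = 21.
Cumulative frequencies: 2, 31, 38, 47, 70.
Observation 21 falls in the class 100 – <200.
L = 100, CF = 2, f = 29, h = 100.
P30 = 100 + ((21 − 2)/29)·100 = 100 + 65.5172 = 165.517.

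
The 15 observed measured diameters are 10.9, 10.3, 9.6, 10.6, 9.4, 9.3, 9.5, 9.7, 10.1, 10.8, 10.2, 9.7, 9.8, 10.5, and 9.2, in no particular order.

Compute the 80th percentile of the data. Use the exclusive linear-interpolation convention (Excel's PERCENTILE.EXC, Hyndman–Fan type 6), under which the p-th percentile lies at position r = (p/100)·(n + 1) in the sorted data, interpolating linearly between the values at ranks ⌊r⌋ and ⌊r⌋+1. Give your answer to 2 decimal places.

10.58

Sorted: 9.2, 9.3, 9.4, 9.5, 9.6, 9.7, 9.7, 9.8, 10.1, 10.2, 10.3, 10.5, 10.6, 10.8, 10.9.
n = 15.
r = (80/100)·(15 + 1) = 12.8.
Rank 12 is 10.5 and rank 13 is 10.6.
Interpolate: 10.5 + 0.8·(10.6 − 10.5) = 10.5 + 0.8·0.1 = 10.58.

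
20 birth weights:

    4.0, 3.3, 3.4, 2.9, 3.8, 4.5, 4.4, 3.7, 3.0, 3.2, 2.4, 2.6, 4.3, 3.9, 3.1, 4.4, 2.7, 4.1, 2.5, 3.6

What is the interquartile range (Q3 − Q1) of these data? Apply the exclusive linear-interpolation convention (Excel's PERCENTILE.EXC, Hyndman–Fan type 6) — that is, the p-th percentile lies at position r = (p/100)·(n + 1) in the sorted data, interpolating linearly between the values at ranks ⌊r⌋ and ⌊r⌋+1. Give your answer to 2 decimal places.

Sorted: 2.4, 2.5, 2.6, 2.7, 2.9, 3.0, 3.1, 3.2, 3.3, 3.4, 3.6, 3.7, 3.8, 3.9, 4.0, 4.1, 4.3, 4.4, 4.4, 4.5.
n = 20.
P25: r = 5.25; ranks 5–6 are 2.9, 3.0; interpolating gives 2.925.
P75: r = 15.75; ranks 15–16 are 4.0, 4.1; interpolating gives 4.075.
Difference: 4.075 − 2.925 = 1.15.

1.15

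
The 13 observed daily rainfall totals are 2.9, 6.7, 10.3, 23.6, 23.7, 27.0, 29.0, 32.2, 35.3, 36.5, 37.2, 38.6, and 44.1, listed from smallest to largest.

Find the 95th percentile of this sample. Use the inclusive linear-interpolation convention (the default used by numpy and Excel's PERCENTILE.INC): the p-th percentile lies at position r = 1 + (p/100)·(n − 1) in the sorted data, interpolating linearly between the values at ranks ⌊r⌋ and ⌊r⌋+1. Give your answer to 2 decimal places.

n = 13.
r = 1 + (95/100)·(13 − 1) = 1 + 11.4 = 12.4.
Rank 12 is 38.6 and rank 13 is 44.1.
Interpolate: 38.6 + 0.4·(44.1 − 38.6) = 38.6 + 0.4·5.5 = 40.8.

40.80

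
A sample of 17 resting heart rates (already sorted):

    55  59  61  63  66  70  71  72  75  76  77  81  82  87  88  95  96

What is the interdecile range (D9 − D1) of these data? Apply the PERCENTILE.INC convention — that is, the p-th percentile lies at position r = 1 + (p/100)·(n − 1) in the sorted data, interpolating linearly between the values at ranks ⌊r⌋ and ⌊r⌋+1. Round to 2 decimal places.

30.60

n = 17.
P10: r = 2.6; ranks 2–3 are 59, 61; interpolating gives 60.2.
P90: r = 15.4; ranks 15–16 are 88, 95; interpolating gives 90.8.
Difference: 90.8 − 60.2 = 30.6.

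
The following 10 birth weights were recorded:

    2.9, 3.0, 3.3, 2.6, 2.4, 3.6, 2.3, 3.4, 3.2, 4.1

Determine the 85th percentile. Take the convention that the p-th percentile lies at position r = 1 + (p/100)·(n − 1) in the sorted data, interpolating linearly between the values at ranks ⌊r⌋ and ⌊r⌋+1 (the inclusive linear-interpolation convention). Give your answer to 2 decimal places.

3.53

Sorted: 2.3, 2.4, 2.6, 2.9, 3.0, 3.2, 3.3, 3.4, 3.6, 4.1.
n = 10.
r = 1 + (85/100)·(10 − 1) = 1 + 7.65 = 8.65.
Rank 8 is 3.4 and rank 9 is 3.6.
Interpolate: 3.4 + 0.65·(3.6 − 3.4) = 3.4 + 0.65·0.2 = 3.53.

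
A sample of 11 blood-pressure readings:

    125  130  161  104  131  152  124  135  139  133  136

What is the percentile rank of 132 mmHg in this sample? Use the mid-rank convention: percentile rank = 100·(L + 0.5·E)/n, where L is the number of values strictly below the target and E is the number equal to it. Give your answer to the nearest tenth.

45.5

Sorted: 104, 124, 125, 130, 131, 133, 135, 136, 139, 152, 161.
Count below 132: L = 5; count equal: E = 0; n = 11.
Percentile rank = 100·(5 + 0.5·0)/11 = 100·5/11 = 45.45.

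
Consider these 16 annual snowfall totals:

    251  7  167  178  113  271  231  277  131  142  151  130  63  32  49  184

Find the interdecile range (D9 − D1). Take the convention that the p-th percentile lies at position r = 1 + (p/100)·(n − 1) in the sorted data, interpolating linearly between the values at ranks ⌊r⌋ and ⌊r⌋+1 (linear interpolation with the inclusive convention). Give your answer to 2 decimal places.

220.50

Sorted: 7, 32, 49, 63, 113, 130, 131, 142, 151, 167, 178, 184, 231, 251, 271, 277.
n = 16.
P10: r = 2.5; ranks 2–3 are 32, 49; interpolating gives 40.5.
P90: r = 14.5; ranks 14–15 are 251, 271; interpolating gives 261.
Difference: 261 − 40.5 = 220.5.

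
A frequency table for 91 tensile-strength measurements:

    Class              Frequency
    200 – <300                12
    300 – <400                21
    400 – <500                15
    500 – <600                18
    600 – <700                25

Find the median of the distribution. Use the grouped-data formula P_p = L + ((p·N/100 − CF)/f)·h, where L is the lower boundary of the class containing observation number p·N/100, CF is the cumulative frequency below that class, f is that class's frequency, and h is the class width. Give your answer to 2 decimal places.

483.33

N = 91; target position k = 50/100 · 91 = 45.5.
Cumulative frequencies: 12, 33, 48, 66, 91.
Observation 45.5 falls in the class 400 – <500.
L = 400, CF = 33, f = 15, h = 100.
P50 = 400 + ((45.5 − 33)/15)·100 = 400 + 83.3333 = 483.333.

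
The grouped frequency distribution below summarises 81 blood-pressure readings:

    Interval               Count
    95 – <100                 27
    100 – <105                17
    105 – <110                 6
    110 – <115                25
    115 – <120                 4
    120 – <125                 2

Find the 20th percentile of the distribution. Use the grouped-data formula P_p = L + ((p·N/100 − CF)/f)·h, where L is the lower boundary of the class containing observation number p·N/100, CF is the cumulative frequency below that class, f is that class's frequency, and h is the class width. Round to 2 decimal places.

N = 81; target position k = 20/100 · 81 = 16.2.
Cumulative frequencies: 27, 44, 50, 75, 79, 81.
Observation 16.2 falls in the class 95 – <100.
L = 95, CF = 0, f = 27, h = 5.
P20 = 95 + ((16.2 − 0)/27)·5 = 95 + 3 = 98.

98.00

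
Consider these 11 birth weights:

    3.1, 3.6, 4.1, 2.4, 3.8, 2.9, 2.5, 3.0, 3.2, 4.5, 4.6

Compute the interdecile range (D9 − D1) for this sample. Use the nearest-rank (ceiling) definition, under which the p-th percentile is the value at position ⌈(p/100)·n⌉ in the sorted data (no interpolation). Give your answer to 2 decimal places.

2.00

Sorted: 2.4, 2.5, 2.9, 3.0, 3.1, 3.2, 3.6, 3.8, 4.1, 4.5, 4.6.
n = 11.
P10: rank ⌈10/100·11⌉ = 2 → 2.5.
P90: rank ⌈90/100·11⌉ = 10 → 4.5.
Difference: 4.5 − 2.5 = 2.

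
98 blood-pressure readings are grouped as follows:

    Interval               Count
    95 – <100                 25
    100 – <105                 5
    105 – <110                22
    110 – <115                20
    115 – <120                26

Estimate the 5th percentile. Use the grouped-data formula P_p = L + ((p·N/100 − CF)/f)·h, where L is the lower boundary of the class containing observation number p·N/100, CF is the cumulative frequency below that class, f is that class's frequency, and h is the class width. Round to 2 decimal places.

N = 98; target position k = 5/100 · 98 = 4.9.
Cumulative frequencies: 25, 30, 52, 72, 98.
Observation 4.9 falls in the class 95 – <100.
L = 95, CF = 0, f = 25, h = 5.
P5 = 95 + ((4.9 − 0)/25)·5 = 95 + 0.98 = 95.98.

95.98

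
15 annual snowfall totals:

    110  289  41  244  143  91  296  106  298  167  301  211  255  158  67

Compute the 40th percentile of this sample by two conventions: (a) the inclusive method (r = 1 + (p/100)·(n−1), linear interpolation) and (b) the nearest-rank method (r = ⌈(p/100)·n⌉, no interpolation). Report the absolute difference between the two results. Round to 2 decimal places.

Sorted: 41, 67, 91, 106, 110, 143, 158, 167, 211, 244, 255, 289, 296, 298, 301.
n = 15.
(a) r = 6.6; between ranks 6 (143) and 7 (158): 152.
(b) the nearest-rank method: rank 6 → 143.
|152 − 143| = 9.

9.00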